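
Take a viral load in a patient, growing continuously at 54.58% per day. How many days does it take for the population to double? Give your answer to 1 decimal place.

doubling time ≈ 1.3 days

doubling time = ln(2) / |r| = 0.69315 / 0.5458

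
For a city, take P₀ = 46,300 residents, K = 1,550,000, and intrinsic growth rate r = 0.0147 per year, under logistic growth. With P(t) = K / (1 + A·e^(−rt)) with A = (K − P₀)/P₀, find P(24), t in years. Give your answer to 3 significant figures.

A = (1550000 − 46300)/46300 = 32.47732
P(24) = 1550000 / (1 + 32.47732·e^(−0.0147·24)) = 1550000 / (1 + 32.47732·0.702718)
= 1550000 / 23.82239 ≈ 65064.84

≈ 65,100 residents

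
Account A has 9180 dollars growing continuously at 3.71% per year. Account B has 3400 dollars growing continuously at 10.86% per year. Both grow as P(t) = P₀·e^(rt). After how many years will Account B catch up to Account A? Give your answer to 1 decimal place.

9180·e^(0.0371t) = 3400·e^(0.1086t)
9180/3400 = e^((0.1086 − 0.0371)t) → ln(2.7) = 0.0715·t
t = 0.99325 / 0.0715

t ≈ 13.9 years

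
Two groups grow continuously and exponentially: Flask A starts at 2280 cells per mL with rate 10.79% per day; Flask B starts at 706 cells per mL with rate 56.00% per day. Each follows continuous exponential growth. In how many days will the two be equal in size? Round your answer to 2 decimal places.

t ≈ 2.59 days

2280·e^(0.1079t) = 706·e^(0.56t)
2280/706 = e^((0.56 − 0.1079)t) → ln(3.22946) = 0.4521·t
t = 1.17232 / 0.4521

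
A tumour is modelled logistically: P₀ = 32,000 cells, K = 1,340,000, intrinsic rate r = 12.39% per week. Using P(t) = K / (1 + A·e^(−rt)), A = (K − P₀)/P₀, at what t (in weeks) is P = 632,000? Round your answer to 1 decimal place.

A = (1340000 − 32000)/32000 = 40.875
632000 = 1340000/(1 + 40.875·e^(−0.1239t)) → 1 + 40.875·e^(−0.1239t) = 2.12025
e^(−0.1239t) = 0.027407 → t = ln(36.48729)/0.1239 = 3.59696/0.1239

t ≈ 29.0 weeks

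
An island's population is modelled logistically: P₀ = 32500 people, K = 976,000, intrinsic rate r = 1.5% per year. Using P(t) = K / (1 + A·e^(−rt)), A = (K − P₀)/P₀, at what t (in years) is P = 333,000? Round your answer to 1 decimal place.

A = (976000 − 32500)/32500 = 29.03077
333000 = 976000/(1 + 29.03077·e^(−0.015t)) → 1 + 29.03077·e^(−0.015t) = 2.93093
e^(−0.015t) = 0.066513 → t = ln(15.0346)/0.015 = 2.71035/0.015

t ≈ 180.7 years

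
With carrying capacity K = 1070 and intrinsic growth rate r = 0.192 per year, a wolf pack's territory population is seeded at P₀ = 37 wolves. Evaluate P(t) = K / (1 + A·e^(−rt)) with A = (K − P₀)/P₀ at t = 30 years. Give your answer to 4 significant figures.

≈ 983.5 wolves

A = (1070 − 37)/37 = 27.91892
P(30) = 1070 / (1 + 27.91892·e^(−0.192·30)) = 1070 / (1 + 27.91892·0.003151)
= 1070 / 1.08798 ≈ 983.48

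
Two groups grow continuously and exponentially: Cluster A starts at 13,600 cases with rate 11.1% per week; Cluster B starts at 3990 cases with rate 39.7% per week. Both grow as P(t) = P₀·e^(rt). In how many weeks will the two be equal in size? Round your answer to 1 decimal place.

t ≈ 4.3 weeks

13600·e^(0.111t) = 3990·e^(0.397t)
13600/3990 = e^((0.397 − 0.111)t) → ln(3.40852) = 0.286·t
t = 1.22628 / 0.286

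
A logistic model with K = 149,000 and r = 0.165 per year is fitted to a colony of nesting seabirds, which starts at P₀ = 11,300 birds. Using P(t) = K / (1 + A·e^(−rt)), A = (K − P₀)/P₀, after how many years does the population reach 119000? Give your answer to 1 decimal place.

A = (149000 − 11300)/11300 = 12.18584
119000 = 149000/(1 + 12.18584·e^(−0.165t)) → 1 + 12.18584·e^(−0.165t) = 1.2521
e^(−0.165t) = 0.020688 → t = ln(48.33717)/0.165 = 3.8782/0.165

t ≈ 23.5 years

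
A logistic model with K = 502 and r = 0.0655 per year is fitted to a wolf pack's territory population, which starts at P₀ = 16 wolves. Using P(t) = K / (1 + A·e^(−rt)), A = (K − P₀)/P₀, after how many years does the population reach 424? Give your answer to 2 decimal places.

t ≈ 77.96 years

A = (502 − 16)/16 = 30.375
424 = 502/(1 + 30.375·e^(−0.0655t)) → 1 + 30.375·e^(−0.0655t) = 1.18396
e^(−0.0655t) = 0.006056 → t = ln(165.11538)/0.0655 = 5.10664/0.0655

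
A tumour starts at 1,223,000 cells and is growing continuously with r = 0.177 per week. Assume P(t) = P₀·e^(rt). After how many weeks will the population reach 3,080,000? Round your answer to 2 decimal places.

3080000 = 1223000 · e^(0.177·t)
t = ln(3080000/1223000) / 0.177 = ln(2.5184) / 0.177 = 0.92362 / 0.177

t ≈ 5.22 weeks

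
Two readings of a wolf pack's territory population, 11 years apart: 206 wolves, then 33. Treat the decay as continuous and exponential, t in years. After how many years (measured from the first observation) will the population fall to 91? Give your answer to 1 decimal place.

r = ln(33/206) / 11 ≈ -0.166488 per year
t = ln(91/206) / r = -0.81702 / -0.166488 ≈ 4.907

t ≈ 4.9 years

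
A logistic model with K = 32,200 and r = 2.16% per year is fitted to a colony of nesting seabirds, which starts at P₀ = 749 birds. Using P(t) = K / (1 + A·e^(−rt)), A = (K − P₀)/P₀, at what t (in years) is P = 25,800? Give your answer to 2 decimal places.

t ≈ 237.57 years

A = (32200 − 749)/749 = 41.99065
25800 = 32200/(1 + 41.99065·e^(−0.0216t)) → 1 + 41.99065·e^(−0.0216t) = 1.24806
e^(−0.0216t) = 0.005908 → t = ln(169.27482)/0.0216 = 5.13152/0.0216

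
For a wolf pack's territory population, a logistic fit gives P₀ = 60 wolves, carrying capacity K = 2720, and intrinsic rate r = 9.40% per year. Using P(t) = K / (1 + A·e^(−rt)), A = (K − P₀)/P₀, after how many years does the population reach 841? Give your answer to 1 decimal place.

A = (2720 − 60)/60 = 44.33333
841 = 2720/(1 + 44.33333·e^(−0.094t)) → 1 + 44.33333·e^(−0.094t) = 3.23424
e^(−0.094t) = 0.050397 → t = ln(19.84265)/0.094 = 2.98783/0.094

t ≈ 31.8 years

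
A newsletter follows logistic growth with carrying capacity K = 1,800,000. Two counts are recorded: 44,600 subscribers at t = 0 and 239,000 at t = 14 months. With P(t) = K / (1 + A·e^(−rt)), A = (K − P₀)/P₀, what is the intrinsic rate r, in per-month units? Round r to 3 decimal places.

r ≈ 0.128 per month

A = (1800000 − 44600)/44600 = 39.35874
239000 = 1800000/(1 + 39.35874·e^(−r·14)) → e^(−14r) = (7.53138 − 1)/39.35874 = 0.165945
r = −ln(0.165945)/14 = 1.7961/14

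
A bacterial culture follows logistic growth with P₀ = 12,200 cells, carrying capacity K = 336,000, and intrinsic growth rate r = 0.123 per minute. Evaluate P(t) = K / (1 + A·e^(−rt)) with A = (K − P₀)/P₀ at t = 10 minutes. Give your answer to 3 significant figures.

≈ 38,400 cells

A = (336000 − 12200)/12200 = 26.54098
P(10) = 336000 / (1 + 26.54098·e^(−0.123·10)) = 336000 / (1 + 26.54098·0.292293)
= 336000 / 8.75773 ≈ 38366.1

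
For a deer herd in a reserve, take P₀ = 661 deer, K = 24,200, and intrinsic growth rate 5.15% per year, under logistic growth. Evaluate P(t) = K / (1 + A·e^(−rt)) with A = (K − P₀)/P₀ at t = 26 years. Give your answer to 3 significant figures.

≈ 2,340 deer

A = (24200 − 661)/661 = 35.6112
P(26) = 24200 / (1 + 35.6112·e^(−0.0515·26)) = 24200 / (1 + 35.6112·0.262108)
= 24200 / 10.33397 ≈ 2341.79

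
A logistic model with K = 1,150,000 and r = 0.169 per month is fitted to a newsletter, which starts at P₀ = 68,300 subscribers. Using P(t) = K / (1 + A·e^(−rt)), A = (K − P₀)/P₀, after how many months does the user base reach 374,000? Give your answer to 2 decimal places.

A = (1150000 − 68300)/68300 = 15.83748
374000 = 1150000/(1 + 15.83748·e^(−0.169t)) → 1 + 15.83748·e^(−0.169t) = 3.07487
e^(−0.169t) = 0.13101 → t = ln(7.63301)/0.169 = 2.03248/0.169

t ≈ 12.03 months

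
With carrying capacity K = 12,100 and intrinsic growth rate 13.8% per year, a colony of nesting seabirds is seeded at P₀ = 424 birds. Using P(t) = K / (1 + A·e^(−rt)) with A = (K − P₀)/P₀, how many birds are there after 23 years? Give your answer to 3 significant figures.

A = (12100 − 424)/424 = 27.53774
P(23) = 12100 / (1 + 27.53774·e^(−0.138·23)) = 12100 / (1 + 27.53774·0.041836)
= 12100 / 2.15207 ≈ 5622.5

≈ 5,620 birds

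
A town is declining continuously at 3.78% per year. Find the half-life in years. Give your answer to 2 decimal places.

half-life = ln(2) / |r| = 0.69315 / 0.0378

half-life ≈ 18.34 years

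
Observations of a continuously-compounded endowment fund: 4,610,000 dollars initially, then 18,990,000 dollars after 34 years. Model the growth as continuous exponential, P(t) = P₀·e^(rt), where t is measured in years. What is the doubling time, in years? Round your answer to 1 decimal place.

r = ln(18990000/4610000) / 34 = ln(4.11931) / 34 ≈ 0.041638 per year
doubling time = ln 2 / |r| = 0.69315 / 0.041638

doubling time ≈ 16.6 years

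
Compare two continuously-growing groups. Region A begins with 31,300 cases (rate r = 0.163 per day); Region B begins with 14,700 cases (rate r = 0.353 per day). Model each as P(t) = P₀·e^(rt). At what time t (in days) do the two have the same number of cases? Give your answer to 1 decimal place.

31300·e^(0.163t) = 14700·e^(0.353t)
31300/14700 = e^((0.353 − 0.163)t) → ln(2.12925) = 0.19·t
t = 0.75577 / 0.19

t ≈ 4.0 days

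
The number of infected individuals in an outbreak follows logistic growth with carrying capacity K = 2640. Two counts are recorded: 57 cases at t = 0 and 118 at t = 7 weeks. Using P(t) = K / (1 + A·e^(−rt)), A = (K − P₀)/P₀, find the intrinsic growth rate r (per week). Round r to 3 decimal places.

A = (2640 − 57)/57 = 45.31579
118 = 2640/(1 + 45.31579·e^(−r·7)) → e^(−7r) = (22.37288 − 1)/45.31579 = 0.471643
r = −ln(0.471643)/7 = 0.75153/7

r ≈ 0.107 per week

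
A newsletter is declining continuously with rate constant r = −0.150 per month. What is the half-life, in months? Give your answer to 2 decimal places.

half-life = ln(2) / |r| = 0.69315 / 0.15

half-life ≈ 4.62 months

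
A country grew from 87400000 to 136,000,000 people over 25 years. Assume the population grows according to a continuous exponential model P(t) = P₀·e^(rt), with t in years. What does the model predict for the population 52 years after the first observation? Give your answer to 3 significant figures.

r = ln(136000000/87400000) / 25 ≈ 0.017686 per year
P(52) = 87400000 · e^(0.017686·52) = 87400000 · 2.50852 ≈ 219244436.78

≈ 219,000,000 people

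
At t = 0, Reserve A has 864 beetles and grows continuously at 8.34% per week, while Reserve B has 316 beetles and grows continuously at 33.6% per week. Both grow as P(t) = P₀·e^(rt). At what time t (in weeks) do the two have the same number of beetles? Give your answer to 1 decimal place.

t ≈ 4.0 weeks

864·e^(0.0834t) = 316·e^(0.336t)
864/316 = e^((0.336 − 0.0834)t) → ln(2.73418) = 0.2526·t
t = 1.00583 / 0.2526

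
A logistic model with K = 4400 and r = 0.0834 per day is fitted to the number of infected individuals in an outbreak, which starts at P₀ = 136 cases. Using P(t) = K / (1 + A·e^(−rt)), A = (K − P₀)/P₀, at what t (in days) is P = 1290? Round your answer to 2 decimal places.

A = (4400 − 136)/136 = 31.35294
1290 = 4400/(1 + 31.35294·e^(−0.0834t)) → 1 + 31.35294·e^(−0.0834t) = 3.41085
e^(−0.0834t) = 0.076894 → t = ln(13.00492)/0.0834 = 2.56533/0.0834

t ≈ 30.76 days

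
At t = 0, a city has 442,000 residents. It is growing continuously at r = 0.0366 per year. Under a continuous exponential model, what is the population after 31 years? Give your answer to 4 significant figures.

≈ 1,375,000 residents

P(31) = 442000 · e^(0.0366·31) = 442000 · e^(1.1346)
= 442000 · 3.10993 ≈ 1374588.76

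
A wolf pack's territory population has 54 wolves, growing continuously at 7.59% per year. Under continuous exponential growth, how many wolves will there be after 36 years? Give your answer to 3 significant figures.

P(36) = 54 · e^(0.0759·36) = 54 · e^(2.7324)
= 54 · 15.36973 ≈ 829.97

≈ 830 wolves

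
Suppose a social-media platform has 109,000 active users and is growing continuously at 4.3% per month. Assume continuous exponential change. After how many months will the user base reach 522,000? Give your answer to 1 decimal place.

522000 = 109000 · e^(0.043·t)
t = ln(522000/109000) / 0.043 = ln(4.78899) / 0.043 = 1.56632 / 0.043

t ≈ 36.4 months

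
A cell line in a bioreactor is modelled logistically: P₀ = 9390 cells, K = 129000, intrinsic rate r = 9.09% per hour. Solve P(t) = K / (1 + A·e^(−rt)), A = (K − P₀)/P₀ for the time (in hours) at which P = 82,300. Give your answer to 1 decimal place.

t ≈ 34.2 hours

A = (129000 − 9390)/9390 = 12.73802
82300 = 129000/(1 + 12.73802·e^(−0.0909t)) → 1 + 12.73802·e^(−0.0909t) = 1.56744
e^(−0.0909t) = 0.044547 → t = ln(22.44837)/0.0909 = 3.11122/0.0909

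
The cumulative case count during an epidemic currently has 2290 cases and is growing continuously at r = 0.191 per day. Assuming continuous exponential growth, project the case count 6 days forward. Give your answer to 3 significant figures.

≈ 7,200 cases

P(6) = 2290 · e^(0.191·6) = 2290 · e^(1.146)
= 2290 · 3.14559 ≈ 7203.39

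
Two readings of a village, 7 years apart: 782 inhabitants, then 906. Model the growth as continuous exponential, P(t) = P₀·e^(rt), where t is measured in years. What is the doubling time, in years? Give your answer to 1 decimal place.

doubling time ≈ 33.0 years

r = ln(906/782) / 7 = ln(1.15857) / 7 ≈ 0.021026 per year
doubling time = ln 2 / |r| = 0.69315 / 0.021026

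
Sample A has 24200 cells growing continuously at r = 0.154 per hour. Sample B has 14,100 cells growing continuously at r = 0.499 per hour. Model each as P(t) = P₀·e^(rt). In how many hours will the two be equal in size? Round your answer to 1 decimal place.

24200·e^(0.154t) = 14100·e^(0.499t)
24200/14100 = e^((0.499 − 0.154)t) → ln(1.71631) = 0.345·t
t = 0.54018 / 0.345

t ≈ 1.6 hours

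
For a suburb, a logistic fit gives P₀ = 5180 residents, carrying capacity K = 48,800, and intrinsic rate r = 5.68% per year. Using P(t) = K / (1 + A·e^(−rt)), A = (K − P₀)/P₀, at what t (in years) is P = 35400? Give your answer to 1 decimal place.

A = (48800 − 5180)/5180 = 8.42085
35400 = 48800/(1 + 8.42085·e^(−0.0568t)) → 1 + 8.42085·e^(−0.0568t) = 1.37853
e^(−0.0568t) = 0.044952 → t = ln(22.24612)/0.0568 = 3.10217/0.0568

t ≈ 54.6 years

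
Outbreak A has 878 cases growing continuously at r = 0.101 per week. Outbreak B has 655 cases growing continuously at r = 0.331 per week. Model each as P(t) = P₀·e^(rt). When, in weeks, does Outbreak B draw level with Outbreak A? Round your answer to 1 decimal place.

878·e^(0.101t) = 655·e^(0.331t)
878/655 = e^((0.331 − 0.101)t) → ln(1.34046) = 0.23·t
t = 0.29301 / 0.23

t ≈ 1.3 weeks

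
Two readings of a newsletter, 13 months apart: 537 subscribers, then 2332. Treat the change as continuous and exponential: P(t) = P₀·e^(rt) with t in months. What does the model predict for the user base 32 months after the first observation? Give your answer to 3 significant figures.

r = ln(2332/537) / 13 ≈ 0.11296 per month
P(32) = 537 · e^(0.11296·32) = 537 · 37.14126 ≈ 19944.86

≈ 19,900 subscribers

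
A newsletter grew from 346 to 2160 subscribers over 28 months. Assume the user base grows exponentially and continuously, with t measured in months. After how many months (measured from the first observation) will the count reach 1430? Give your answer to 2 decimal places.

r = ln(2160/346) / 28 ≈ 0.065408 per month
t = ln(1430/346) / r = 1.41899 / 0.065408 ≈ 21.694

t ≈ 21.69 months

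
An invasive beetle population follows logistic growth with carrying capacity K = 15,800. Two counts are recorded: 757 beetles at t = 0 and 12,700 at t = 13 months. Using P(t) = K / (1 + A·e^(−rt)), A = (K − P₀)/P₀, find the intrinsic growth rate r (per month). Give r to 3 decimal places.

A = (15800 − 757)/757 = 19.87186
12700 = 15800/(1 + 19.87186·e^(−r·13)) → e^(−13r) = (1.24409 − 1)/19.87186 = 0.012283
r = −ln(0.012283)/13 = 4.3995/13

r ≈ 0.338 per month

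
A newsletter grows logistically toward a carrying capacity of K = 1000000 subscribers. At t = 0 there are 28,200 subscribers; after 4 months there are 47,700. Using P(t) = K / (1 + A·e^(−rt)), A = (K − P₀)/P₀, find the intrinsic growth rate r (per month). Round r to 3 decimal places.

r ≈ 0.136 per month

A = (1000000 − 28200)/28200 = 34.46099
47700 = 1000000/(1 + 34.46099·e^(−r·4)) → e^(−4r) = (20.96436 − 1)/34.46099 = 0.579332
r = −ln(0.579332)/4 = 0.54588/4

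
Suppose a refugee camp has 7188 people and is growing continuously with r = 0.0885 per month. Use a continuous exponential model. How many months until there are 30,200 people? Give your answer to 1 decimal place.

t ≈ 16.2 months

30200 = 7188 · e^(0.0885·t)
t = ln(30200/7188) / 0.0885 = ln(4.20145) / 0.0885 = 1.43543 / 0.0885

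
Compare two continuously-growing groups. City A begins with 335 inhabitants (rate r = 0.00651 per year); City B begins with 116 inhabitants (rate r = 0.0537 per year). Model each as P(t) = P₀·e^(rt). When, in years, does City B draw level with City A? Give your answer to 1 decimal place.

t ≈ 22.5 years

335·e^(0.00651t) = 116·e^(0.0537t)
335/116 = e^((0.0537 − 0.00651)t) → ln(2.88793) = 0.04719·t
t = 1.06054 / 0.04719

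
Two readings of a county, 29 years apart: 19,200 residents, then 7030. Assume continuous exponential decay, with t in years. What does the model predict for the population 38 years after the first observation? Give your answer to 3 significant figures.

≈ 5,150 residents

r = ln(7030/19200) / 29 ≈ -0.034646 per year
P(38) = 19200 · e^(-0.034646·38) = 19200 · 0.26806 ≈ 5146.8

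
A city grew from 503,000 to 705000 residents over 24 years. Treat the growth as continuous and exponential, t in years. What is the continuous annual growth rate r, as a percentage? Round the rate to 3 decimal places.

r ≈ 1.407% per year

705000 = 503000 · e^(r·24)
e^(24r) = 705000/503000 = 1.40159
r = ln(1.40159) / 24 = 0.33761 / 24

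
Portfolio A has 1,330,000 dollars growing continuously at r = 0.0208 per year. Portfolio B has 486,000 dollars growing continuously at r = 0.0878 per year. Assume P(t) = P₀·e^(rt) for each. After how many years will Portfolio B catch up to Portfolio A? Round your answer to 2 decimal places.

1330000·e^(0.0208t) = 486000·e^(0.0878t)
1330000/486000 = e^((0.0878 − 0.0208)t) → ln(2.73663) = 0.067·t
t = 1.00673 / 0.067

t ≈ 15.03 years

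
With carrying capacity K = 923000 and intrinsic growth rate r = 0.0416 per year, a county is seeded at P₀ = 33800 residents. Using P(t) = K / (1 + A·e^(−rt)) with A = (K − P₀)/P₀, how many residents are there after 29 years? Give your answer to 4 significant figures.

≈ 104,000 residents

A = (923000 − 33800)/33800 = 26.30769
P(29) = 923000 / (1 + 26.30769·e^(−0.0416·29)) = 923000 / (1 + 26.30769·0.299273)
= 923000 / 8.87317 ≈ 104021.39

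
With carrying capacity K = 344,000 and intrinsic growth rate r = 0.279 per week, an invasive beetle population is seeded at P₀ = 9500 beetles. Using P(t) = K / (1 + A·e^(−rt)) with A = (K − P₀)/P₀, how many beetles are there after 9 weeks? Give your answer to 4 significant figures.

≈ 89,150 beetles

A = (344000 − 9500)/9500 = 35.21053
P(9) = 344000 / (1 + 35.21053·e^(−0.279·9)) = 344000 / (1 + 35.21053·0.081187)
= 344000 / 3.85864 ≈ 89150.64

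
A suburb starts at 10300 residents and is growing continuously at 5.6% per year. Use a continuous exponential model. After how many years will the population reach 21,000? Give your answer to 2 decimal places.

21000 = 10300 · e^(0.056·t)
t = ln(21000/10300) / 0.056 = ln(2.03883) / 0.056 = 0.71238 / 0.056

t ≈ 12.72 years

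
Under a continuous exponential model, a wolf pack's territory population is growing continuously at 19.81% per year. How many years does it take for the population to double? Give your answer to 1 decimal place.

doubling time ≈ 3.5 years

doubling time = ln(2) / |r| = 0.69315 / 0.1981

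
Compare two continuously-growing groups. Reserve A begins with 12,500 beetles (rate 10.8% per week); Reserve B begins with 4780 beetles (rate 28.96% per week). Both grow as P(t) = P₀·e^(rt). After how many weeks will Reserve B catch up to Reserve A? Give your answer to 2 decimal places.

t ≈ 5.29 weeks

12500·e^(0.108t) = 4780·e^(0.2896t)
12500/4780 = e^((0.2896 − 0.108)t) → ln(2.61506) = 0.1816·t
t = 0.96129 / 0.1816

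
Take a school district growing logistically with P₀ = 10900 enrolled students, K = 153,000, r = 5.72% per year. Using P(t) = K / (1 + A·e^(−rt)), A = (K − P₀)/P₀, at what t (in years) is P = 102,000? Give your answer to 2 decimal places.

A = (153000 − 10900)/10900 = 13.0367
102000 = 153000/(1 + 13.0367·e^(−0.0572t)) → 1 + 13.0367·e^(−0.0572t) = 1.5
e^(−0.0572t) = 0.038353 → t = ln(26.07339)/0.0572 = 3.26092/0.0572

t ≈ 57.01 years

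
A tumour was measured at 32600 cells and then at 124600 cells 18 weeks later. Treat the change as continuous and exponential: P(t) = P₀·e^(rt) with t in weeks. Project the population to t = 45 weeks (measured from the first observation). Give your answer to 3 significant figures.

r = ln(124600/32600) / 18 ≈ 0.074489 per week
P(45) = 32600 · e^(0.074489·45) = 32600 · 28.55953 ≈ 931040.78

≈ 931,000 cells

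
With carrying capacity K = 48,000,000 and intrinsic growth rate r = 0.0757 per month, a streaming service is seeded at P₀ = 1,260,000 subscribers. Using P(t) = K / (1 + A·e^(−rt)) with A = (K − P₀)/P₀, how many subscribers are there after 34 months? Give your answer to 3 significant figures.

≈ 12,500,000 subscribers

A = (48000000 − 1260000)/1260000 = 37.09524
P(34) = 48000000 / (1 + 37.09524·e^(−0.0757·34)) = 48000000 / (1 + 37.09524·0.076245)
= 48000000 / 3.82834 ≈ 12538083.92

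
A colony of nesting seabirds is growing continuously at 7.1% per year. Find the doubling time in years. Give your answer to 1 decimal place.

doubling time ≈ 9.8 years

doubling time = ln(2) / |r| = 0.69315 / 0.071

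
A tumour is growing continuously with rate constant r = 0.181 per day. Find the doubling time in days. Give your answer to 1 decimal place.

doubling time = ln(2) / |r| = 0.69315 / 0.181

doubling time ≈ 3.8 days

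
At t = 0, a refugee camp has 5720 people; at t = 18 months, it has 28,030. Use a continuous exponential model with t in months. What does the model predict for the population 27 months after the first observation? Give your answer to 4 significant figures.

≈ 62,050 people

r = ln(28030/5720) / 18 ≈ 0.088295 per month
P(27) = 5720 · e^(0.088295·27) = 5720 · 10.84777 ≈ 62049.26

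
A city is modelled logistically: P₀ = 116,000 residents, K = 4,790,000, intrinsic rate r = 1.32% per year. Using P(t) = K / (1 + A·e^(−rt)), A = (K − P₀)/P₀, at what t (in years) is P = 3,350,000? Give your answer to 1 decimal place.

A = (4790000 − 116000)/116000 = 40.2931
3350000 = 4790000/(1 + 40.2931·e^(−0.0132t)) → 1 + 40.2931·e^(−0.0132t) = 1.42985
e^(−0.0132t) = 0.010668 → t = ln(93.73743)/0.0132 = 4.5405/0.0132

t ≈ 344.0 years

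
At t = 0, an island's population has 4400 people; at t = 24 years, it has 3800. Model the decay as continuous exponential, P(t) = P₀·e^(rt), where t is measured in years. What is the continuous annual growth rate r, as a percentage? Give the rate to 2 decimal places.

r ≈ -0.61% per year

3800 = 4400 · e^(r·24)
e^(24r) = 3800/4400 = 0.86364
r = ln(0.86364) / 24 = -0.1466 / 24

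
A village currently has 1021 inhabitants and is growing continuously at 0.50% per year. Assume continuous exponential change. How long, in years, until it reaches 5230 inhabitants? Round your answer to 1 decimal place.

t ≈ 326.7 years

5230 = 1021 · e^(0.005·t)
t = ln(5230/1021) / 0.005 = ln(5.12243) / 0.005 = 1.63363 / 0.005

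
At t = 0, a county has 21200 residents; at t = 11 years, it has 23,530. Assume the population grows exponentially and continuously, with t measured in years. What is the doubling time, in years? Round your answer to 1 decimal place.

doubling time ≈ 73.1 years

r = ln(23530/21200) / 11 = ln(1.10991) / 11 ≈ 0.00948 per year
doubling time = ln 2 / |r| = 0.69315 / 0.00948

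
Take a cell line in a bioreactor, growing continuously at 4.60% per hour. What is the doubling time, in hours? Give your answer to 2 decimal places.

doubling time ≈ 15.07 hours

doubling time = ln(2) / |r| = 0.69315 / 0.046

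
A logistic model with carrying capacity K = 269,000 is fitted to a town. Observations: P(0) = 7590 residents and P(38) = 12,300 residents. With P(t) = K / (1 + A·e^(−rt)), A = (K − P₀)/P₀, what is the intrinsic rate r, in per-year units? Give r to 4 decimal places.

A = (269000 − 7590)/7590 = 34.44137
12300 = 269000/(1 + 34.44137·e^(−r·38)) → e^(−38r) = (21.86992 − 1)/34.44137 = 0.605955
r = −ln(0.605955)/38 = 0.50095/38

r ≈ 0.0132 per year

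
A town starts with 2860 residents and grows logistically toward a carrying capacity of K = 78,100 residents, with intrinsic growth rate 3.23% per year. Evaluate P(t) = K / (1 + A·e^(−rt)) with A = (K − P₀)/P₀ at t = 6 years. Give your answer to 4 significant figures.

≈ 3,445 residents

A = (78100 − 2860)/2860 = 26.30769
P(6) = 78100 / (1 + 26.30769·e^(−0.0323·6)) = 78100 / (1 + 26.30769·0.823823)
= 78100 / 22.67287 ≈ 3444.65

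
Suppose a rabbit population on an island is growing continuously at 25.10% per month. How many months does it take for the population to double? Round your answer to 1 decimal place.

doubling time ≈ 2.8 months

doubling time = ln(2) / |r| = 0.69315 / 0.251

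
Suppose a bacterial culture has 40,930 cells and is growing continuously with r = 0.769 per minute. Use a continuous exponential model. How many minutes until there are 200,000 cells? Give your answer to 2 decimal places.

t ≈ 2.06 minutes

200000 = 40930 · e^(0.769·t)
t = ln(200000/40930) / 0.769 = ln(4.88639) / 0.769 = 1.58645 / 0.769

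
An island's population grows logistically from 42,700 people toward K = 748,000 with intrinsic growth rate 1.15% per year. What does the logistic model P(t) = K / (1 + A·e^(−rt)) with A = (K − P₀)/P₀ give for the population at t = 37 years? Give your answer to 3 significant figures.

≈ 63,400 people

A = (748000 − 42700)/42700 = 16.51756
P(37) = 748000 / (1 + 16.51756·e^(−0.0115·37)) = 748000 / (1 + 16.51756·0.653443)
= 748000 / 11.79329 ≈ 63425.92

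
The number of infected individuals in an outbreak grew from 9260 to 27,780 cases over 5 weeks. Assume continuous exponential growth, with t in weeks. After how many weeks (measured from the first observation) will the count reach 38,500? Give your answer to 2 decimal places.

r = ln(27780/9260) / 5 ≈ 0.219722 per week
t = ln(38500/9260) / r = 1.42495 / 0.219722 ≈ 6.485

t ≈ 6.49 weeks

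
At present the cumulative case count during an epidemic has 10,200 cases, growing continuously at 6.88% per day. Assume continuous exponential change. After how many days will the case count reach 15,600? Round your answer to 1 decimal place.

15600 = 10200 · e^(0.0688·t)
t = ln(15600/10200) / 0.0688 = ln(1.52941) / 0.0688 = 0.42488 / 0.0688

t ≈ 6.2 days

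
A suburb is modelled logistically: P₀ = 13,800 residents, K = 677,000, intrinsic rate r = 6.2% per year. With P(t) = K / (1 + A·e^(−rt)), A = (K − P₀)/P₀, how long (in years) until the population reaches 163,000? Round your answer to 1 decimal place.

t ≈ 43.9 years

A = (677000 − 13800)/13800 = 48.05797
163000 = 677000/(1 + 48.05797·e^(−0.062t)) → 1 + 48.05797·e^(−0.062t) = 4.15337
e^(−0.062t) = 0.065616 → t = ln(15.24017)/0.062 = 2.72393/0.062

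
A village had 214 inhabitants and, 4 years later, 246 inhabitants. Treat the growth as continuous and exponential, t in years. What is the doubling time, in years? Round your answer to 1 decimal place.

r = ln(246/214) / 4 = ln(1.14953) / 4 ≈ 0.034839 per year
doubling time = ln 2 / |r| = 0.69315 / 0.034839

doubling time ≈ 19.9 years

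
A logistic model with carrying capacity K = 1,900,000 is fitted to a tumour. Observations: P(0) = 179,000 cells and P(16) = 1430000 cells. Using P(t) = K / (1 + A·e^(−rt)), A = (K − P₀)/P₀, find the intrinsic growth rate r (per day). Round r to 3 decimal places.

A = (1900000 − 179000)/179000 = 9.61453
1430000 = 1900000/(1 + 9.61453·e^(−r·16)) → e^(−16r) = (1.32867 − 1)/9.61453 = 0.034185
r = −ln(0.034185)/16 = 3.37597/16

r ≈ 0.211 per day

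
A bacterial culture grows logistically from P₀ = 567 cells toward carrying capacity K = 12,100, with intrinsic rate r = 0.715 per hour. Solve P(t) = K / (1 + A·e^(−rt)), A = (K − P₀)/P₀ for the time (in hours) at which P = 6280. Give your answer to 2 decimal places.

t ≈ 4.32 hours

A = (12100 − 567)/567 = 20.34039
6280 = 12100/(1 + 20.34039·e^(−0.715t)) → 1 + 20.34039·e^(−0.715t) = 1.92675
e^(−0.715t) = 0.045562 → t = ln(21.94805)/0.715 = 3.08868/0.715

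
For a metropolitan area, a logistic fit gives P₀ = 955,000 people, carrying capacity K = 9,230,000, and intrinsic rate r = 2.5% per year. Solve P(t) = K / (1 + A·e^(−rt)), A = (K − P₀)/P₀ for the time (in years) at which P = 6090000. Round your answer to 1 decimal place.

A = (9230000 − 955000)/955000 = 8.66492
6090000 = 9230000/(1 + 8.66492·e^(−0.025t)) → 1 + 8.66492·e^(−0.025t) = 1.5156
e^(−0.025t) = 0.059504 → t = ln(16.80553)/0.025 = 2.82171/0.025

t ≈ 112.9 years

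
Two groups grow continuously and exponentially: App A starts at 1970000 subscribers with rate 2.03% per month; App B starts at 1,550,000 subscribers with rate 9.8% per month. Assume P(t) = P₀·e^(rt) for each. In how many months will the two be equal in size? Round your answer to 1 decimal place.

1970000·e^(0.0203t) = 1550000·e^(0.098t)
1970000/1550000 = e^((0.098 − 0.0203)t) → ln(1.27097) = 0.0777·t
t = 0.23978 / 0.0777

t ≈ 3.1 months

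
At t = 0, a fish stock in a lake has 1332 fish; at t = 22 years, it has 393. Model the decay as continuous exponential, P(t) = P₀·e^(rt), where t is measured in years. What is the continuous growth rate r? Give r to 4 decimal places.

393 = 1332 · e^(r·22)
e^(22r) = 393/1332 = 0.29505
r = ln(0.29505) / 22 = -1.22063 / 22

r ≈ -0.0555 per year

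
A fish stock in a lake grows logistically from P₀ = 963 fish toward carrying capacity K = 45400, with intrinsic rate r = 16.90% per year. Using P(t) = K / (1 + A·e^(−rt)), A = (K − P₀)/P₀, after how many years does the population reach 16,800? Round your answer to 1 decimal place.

t ≈ 19.5 years

A = (45400 − 963)/963 = 46.14434
16800 = 45400/(1 + 46.14434·e^(−0.169t)) → 1 + 46.14434·e^(−0.169t) = 2.70238
e^(−0.169t) = 0.036893 → t = ln(27.10577)/0.169 = 3.29975/0.169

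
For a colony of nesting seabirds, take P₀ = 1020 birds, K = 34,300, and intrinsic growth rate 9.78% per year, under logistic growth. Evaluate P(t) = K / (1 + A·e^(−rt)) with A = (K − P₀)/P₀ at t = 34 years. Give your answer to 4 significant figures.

≈ 15,780 birds

A = (34300 − 1020)/1020 = 32.62745
P(34) = 34300 / (1 + 32.62745·e^(−0.0978·34)) = 34300 / (1 + 32.62745·0.035965)
= 34300 / 2.17346 ≈ 15781.31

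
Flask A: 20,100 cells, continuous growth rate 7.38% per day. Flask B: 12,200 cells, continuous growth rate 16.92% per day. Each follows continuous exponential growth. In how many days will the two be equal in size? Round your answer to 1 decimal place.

t ≈ 5.2 days

20100·e^(0.0738t) = 12200·e^(0.1692t)
20100/12200 = e^((0.1692 − 0.0738)t) → ln(1.64754) = 0.0954·t
t = 0.49928 / 0.0954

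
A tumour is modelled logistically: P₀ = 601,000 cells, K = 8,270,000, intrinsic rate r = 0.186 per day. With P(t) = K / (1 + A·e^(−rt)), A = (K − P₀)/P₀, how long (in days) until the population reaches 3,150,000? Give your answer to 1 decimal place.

A = (8270000 − 601000)/601000 = 12.7604
3150000 = 8270000/(1 + 12.7604·e^(−0.186t)) → 1 + 12.7604·e^(−0.186t) = 2.6254
e^(−0.186t) = 0.127378 → t = ln(7.85064)/0.186 = 2.06059/0.186

t ≈ 11.1 days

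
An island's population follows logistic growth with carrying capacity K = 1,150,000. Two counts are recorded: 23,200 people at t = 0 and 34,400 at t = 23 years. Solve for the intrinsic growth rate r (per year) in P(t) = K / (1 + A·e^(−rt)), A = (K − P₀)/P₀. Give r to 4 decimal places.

r ≈ 0.0176 per year

A = (1150000 − 23200)/23200 = 48.56897
34400 = 1150000/(1 + 48.56897·e^(−r·23)) → e^(−23r) = (33.43023 − 1)/48.56897 = 0.667715
r = −ln(0.667715)/23 = 0.40389/23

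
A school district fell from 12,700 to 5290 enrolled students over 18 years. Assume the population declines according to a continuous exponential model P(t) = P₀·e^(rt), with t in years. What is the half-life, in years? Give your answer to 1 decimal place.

half-life ≈ 14.2 years

r = ln(5290/12700) / 18 = ln(0.41654) / 18 ≈ -0.048655 per year
half-life = ln 2 / |r| = 0.69315 / 0.048655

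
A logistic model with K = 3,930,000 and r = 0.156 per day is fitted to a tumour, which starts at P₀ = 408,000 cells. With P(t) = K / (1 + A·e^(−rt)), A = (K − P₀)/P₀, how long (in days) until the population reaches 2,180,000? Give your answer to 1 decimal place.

t ≈ 15.2 days

A = (3930000 − 408000)/408000 = 8.63235
2180000 = 3930000/(1 + 8.63235·e^(−0.156t)) → 1 + 8.63235·e^(−0.156t) = 1.80275
e^(−0.156t) = 0.092993 → t = ln(10.75345)/0.156 = 2.37523/0.156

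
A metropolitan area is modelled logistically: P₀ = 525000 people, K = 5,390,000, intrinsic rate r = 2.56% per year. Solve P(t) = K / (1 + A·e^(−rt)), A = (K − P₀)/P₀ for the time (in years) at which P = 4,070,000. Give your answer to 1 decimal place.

A = (5390000 − 525000)/525000 = 9.26667
4070000 = 5390000/(1 + 9.26667·e^(−0.0256t)) → 1 + 9.26667·e^(−0.0256t) = 1.32432
e^(−0.0256t) = 0.034999 → t = ln(28.57222)/0.0256 = 3.35243/0.0256

t ≈ 131.0 years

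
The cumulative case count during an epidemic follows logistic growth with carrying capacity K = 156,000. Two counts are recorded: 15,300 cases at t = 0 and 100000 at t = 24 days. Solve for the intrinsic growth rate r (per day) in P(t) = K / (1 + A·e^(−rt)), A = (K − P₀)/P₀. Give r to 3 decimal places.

r ≈ 0.117 per day

A = (156000 − 15300)/15300 = 9.19608
100000 = 156000/(1 + 9.19608·e^(−r·24)) → e^(−24r) = (1.56 − 1)/9.19608 = 0.060896
r = −ln(0.060896)/24 = 2.7986/24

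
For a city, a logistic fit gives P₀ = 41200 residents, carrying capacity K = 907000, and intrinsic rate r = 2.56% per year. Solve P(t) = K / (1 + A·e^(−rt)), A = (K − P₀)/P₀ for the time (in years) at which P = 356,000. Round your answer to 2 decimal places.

t ≈ 101.89 years

A = (907000 − 41200)/41200 = 21.01456
356000 = 907000/(1 + 21.01456·e^(−0.0256t)) → 1 + 21.01456·e^(−0.0256t) = 2.54775
e^(−0.0256t) = 0.073651 → t = ln(13.57747)/0.0256 = 2.60841/0.0256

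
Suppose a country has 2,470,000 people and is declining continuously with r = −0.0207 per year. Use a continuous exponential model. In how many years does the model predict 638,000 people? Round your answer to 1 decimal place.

638000 = 2470000 · e^(-0.0207·t)
t = ln(638000/2470000) / -0.0207 = ln(0.2583) / -0.0207 = -1.35364 / -0.0207

t ≈ 65.4 years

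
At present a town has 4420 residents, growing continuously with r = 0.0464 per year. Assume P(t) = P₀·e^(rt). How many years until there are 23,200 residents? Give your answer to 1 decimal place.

t ≈ 35.7 years

23200 = 4420 · e^(0.0464·t)
t = ln(23200/4420) / 0.0464 = ln(5.24887) / 0.0464 = 1.65801 / 0.0464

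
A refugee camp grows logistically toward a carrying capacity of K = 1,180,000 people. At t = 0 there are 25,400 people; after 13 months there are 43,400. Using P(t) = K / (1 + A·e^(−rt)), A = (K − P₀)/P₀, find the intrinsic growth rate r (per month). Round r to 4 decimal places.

r ≈ 0.0424 per month

A = (1180000 − 25400)/25400 = 45.45669
43400 = 1180000/(1 + 45.45669·e^(−r·13)) → e^(−13r) = (27.18894 − 1)/45.45669 = 0.576129
r = −ln(0.576129)/13 = 0.55142/13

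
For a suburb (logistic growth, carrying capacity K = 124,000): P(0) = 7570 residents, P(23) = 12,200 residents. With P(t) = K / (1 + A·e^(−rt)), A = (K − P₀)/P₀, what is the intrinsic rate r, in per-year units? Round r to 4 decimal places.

A = (124000 − 7570)/7570 = 15.38045
12200 = 124000/(1 + 15.38045·e^(−r·23)) → e^(−23r) = (10.16393 − 1)/15.38045 = 0.595817
r = −ln(0.595817)/23 = 0.51782/23

r ≈ 0.0225 per year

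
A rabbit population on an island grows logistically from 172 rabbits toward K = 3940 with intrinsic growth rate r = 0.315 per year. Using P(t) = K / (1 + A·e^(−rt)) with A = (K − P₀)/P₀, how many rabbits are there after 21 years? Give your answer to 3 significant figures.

A = (3940 − 172)/172 = 21.90698
P(21) = 3940 / (1 + 21.90698·e^(−0.315·21)) = 3940 / (1 + 21.90698·0.00134)
= 3940 / 1.02936 ≈ 3827.63

≈ 3,830 rabbits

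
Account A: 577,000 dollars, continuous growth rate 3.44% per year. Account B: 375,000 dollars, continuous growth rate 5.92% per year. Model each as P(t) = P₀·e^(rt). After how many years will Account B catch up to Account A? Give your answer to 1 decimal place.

577000·e^(0.0344t) = 375000·e^(0.0592t)
577000/375000 = e^((0.0592 − 0.0344)t) → ln(1.53867) = 0.0248·t
t = 0.43092 / 0.0248

t ≈ 17.4 years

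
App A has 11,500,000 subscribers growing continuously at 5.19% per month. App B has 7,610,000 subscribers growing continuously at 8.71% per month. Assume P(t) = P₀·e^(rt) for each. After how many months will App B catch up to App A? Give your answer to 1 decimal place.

t ≈ 11.7 months

11500000·e^(0.0519t) = 7610000·e^(0.0871t)
11500000/7610000 = e^((0.0871 − 0.0519)t) → ln(1.51117) = 0.0352·t
t = 0.41288 / 0.0352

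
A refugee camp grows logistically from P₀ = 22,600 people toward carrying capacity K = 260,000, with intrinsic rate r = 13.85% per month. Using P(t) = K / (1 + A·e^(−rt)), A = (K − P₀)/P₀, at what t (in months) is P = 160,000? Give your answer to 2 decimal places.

A = (260000 − 22600)/22600 = 10.50442
160000 = 260000/(1 + 10.50442·e^(−0.1385t)) → 1 + 10.50442·e^(−0.1385t) = 1.625
e^(−0.1385t) = 0.059499 → t = ln(16.80708)/0.1385 = 2.8218/0.1385

t ≈ 20.37 months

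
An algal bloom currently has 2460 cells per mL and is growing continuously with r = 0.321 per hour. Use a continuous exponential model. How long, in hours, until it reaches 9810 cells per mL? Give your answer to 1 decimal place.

t ≈ 4.3 hours

9810 = 2460 · e^(0.321·t)
t = ln(9810/2460) / 0.321 = ln(3.9878) / 0.321 = 1.38324 / 0.321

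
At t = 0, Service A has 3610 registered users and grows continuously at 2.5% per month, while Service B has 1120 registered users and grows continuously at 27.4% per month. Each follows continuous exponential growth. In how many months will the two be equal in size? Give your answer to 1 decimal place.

t ≈ 4.7 months

3610·e^(0.025t) = 1120·e^(0.274t)
3610/1120 = e^((0.274 − 0.025)t) → ln(3.22321) = 0.249·t
t = 1.17038 / 0.249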